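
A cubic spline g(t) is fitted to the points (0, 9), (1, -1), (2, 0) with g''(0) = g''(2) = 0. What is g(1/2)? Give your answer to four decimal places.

With σ_i denoting the second derivative at x_i, h_i = 1, 1, and Δ_i = (y_(i+1) − y_i)/h_i = -10, 1:
  1·σ_0 + 4·σ_1 + 1·σ_2 = 6(Δ_1 - Δ_0) = 66
Natural end conditions: σ_0 = σ_2 = 0.
Solving the tridiagonal system: σ_0 = 0, σ_1 = 33/2, σ_2 = 0.
On [0, 1], g(t) = 9 - 51/4·t + 0·t² + 11/4·t³.
With t = 1/2: g(1/2) = 95/32.

2.9688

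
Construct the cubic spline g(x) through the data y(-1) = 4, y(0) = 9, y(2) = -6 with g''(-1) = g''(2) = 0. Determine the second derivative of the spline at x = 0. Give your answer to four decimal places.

Let M_i = g''(x_i). Step sizes h_i = 1, 2; slopes of the chords Δ_i = (y_(i+1) - y_i)/h_i = 5, -15/2.
  1·M_0 + 6·M_1 + 2·M_2 = 6(Δ_1 - Δ_0) = -75
Natural end conditions: M_0 = M_2 = 0.
Forward elimination and back-substitution give M_0 = 0, M_1 = -25/2, M_2 = 0.

-12.5000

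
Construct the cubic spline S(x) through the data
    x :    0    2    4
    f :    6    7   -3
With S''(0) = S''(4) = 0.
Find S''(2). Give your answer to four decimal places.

Put M_i = S'' at the i-th knot. Here h = (2, 2) and Δ = (1/2, -5), so the interior equations h_(i-1)·M_(i-1) + 2(h_(i-1)+h_i)·M_i + h_i·M_(i+1) = 6(Δ_i − Δ_(i-1)) read
  2·M_0 + 8·M_1 + 2·M_2 = 6(Δ_1 - Δ_0) = -33
Natural end conditions: M_0 = M_2 = 0.
Solving the tridiagonal system: M_0 = 0, M_1 = -33/8, M_2 = 0.

-4.1250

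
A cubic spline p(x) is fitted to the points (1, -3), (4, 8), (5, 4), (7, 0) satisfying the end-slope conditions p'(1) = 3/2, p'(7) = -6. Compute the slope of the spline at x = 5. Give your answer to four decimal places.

-3.3095

Write M_i for p''(x_i). With h_i = 3, 1, 2 and divided differences Δ_i = 11/3, -4, -2, the continuity of p' gives the tridiagonal system
  3·M_0 + 8·M_1 + 1·M_2 = 6(Δ_1 - Δ_0) = -46
  1·M_1 + 6·M_2 + 2·M_3 = 6(Δ_2 - Δ_1) = 12
Clamped end conditions give two more equations: 2h_0·M_0 + h_0·M_1 = 6(Δ_0 - p'(1)) = 13 and h_2·M_2 + 2h_2·M_3 = 6(p'(7) - Δ_2) = -24.
Solving the tridiagonal system: M_0 = 47/7, M_1 = -191/21, M_2 = 139/21, M_3 = -391/42.
On [5, 7], p'(x) = b_2 + 2c_2·(x - 5) + 3d_2·(x - 5)² with b_2 = Δ_2 - h_2(2M_2 + M_3)/6 = -139/42, c_2 = M_2/2 = 139/42, d_2 = (M_3 - M_2)/(6h_2) = -223/168. So p'(5) = -139/42.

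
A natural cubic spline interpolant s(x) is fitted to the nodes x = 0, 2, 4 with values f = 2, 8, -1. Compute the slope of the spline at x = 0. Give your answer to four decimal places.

Put M_i = s'' at the i-th knot. Here h = (2, 2) and Δ = (3, -9/2), so the interior equations h_(i-1)·M_(i-1) + 2(h_(i-1)+h_i)·M_i + h_i·M_(i+1) = 6(Δ_i − Δ_(i-1)) read
  2·M_0 + 8·M_1 + 2·M_2 = 6(Δ_1 - Δ_0) = -45
Natural end conditions: M_0 = M_2 = 0.
Hence M_0 = 0, M_1 = -45/8, M_2 = 0.
On [0, 2], s'(x) = b_0 + 2c_0·x + 3d_0·x² with b_0 = Δ_0 - h_0(2M_0 + M_1)/6 = 39/8, c_0 = M_0/2 = 0, d_0 = (M_1 - M_0)/(6h_0) = -15/32. So s'(0) = 39/8.

4.8750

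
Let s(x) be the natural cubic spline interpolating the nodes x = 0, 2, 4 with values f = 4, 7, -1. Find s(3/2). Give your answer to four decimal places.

7.1523

Let M_i = s''(x_i). Step sizes h_i = 2, 2; slopes of the chords Δ_i = (y_(i+1) - y_i)/h_i = 3/2, -4.
  2·M_0 + 8·M_1 + 2·M_2 = 6(Δ_1 - Δ_0) = -33
Natural end conditions: M_0 = M_2 = 0.
Solving: M_0 = 0, M_1 = -33/8, M_2 = 0.
On [0, 2], s(x) = 4 + 23/8·x + 0·x² - 11/32·x³.
With x = 3/2: s(3/2) = 1831/256.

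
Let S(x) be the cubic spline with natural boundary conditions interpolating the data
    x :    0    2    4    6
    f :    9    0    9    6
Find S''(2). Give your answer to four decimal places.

Let σ_i = S''(x_i). Step sizes h_i = 2, 2, 2; slopes of the chords Δ_i = (y_(i+1) - y_i)/h_i = -9/2, 9/2, -3/2.
  2·σ_0 + 8·σ_1 + 2·σ_2 = 6(Δ_1 - Δ_0) = 54
  2·σ_1 + 8·σ_2 + 2·σ_3 = 6(Δ_2 - Δ_1) = -36
Natural end conditions: σ_0 = σ_3 = 0.
Solving the tridiagonal system: σ_0 = 0, σ_1 = 42/5, σ_2 = -33/5, σ_3 = 0.

8.4000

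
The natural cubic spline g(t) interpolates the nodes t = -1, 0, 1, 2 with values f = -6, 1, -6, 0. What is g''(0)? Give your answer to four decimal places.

-27.6000

Let σ_i = g''(x_i). Step sizes h_i = 1, 1, 1; slopes of the chords Δ_i = (y_(i+1) - y_i)/h_i = 7, -7, 6.
  1·σ_0 + 4·σ_1 + 1·σ_2 = 6(Δ_1 - Δ_0) = -84
  1·σ_1 + 4·σ_2 + 1·σ_3 = 6(Δ_2 - Δ_1) = 78
Natural end conditions: σ_0 = σ_3 = 0.
Hence σ_0 = 0, σ_1 = -138/5, σ_2 = 132/5, σ_3 = 0.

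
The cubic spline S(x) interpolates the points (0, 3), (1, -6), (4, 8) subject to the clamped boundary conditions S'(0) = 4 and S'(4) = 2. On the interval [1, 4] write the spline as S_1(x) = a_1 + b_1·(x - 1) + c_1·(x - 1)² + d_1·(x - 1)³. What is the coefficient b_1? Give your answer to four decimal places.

-10.1250

Write M_i for S''(x_i). With h_i = 1, 3 and divided differences Δ_i = -9, 14/3, the continuity of S' gives the tridiagonal system
  1·M_0 + 8·M_1 + 3·M_2 = 6(Δ_1 - Δ_0) = 82
Clamped end conditions give two more equations: 2h_0·M_0 + h_0·M_1 = 6(Δ_0 - S'(0)) = -78 and h_1·M_1 + 2h_1·M_2 = 6(S'(4) - Δ_1) = -16.
Solving the tridiagonal system: M_0 = -199/4, M_1 = 43/2, M_2 = -161/12.
On [1, 4], with S_1(x) = a_1 + b_1·(x - 1) + c_1·(x - 1)² + d_1·(x - 1)³: c_1 = M_1/2 = 43/4, d_1 = (M_2 - M_1)/(6h_1) = -419/216, b_1 = Δ_1 - h_1(2M_1 + M_2)/6 = -81/8.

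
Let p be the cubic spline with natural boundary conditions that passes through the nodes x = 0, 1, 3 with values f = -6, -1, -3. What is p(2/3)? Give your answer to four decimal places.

Let m_i = p''(x_i). Step sizes h_i = 1, 2; slopes of the chords Δ_i = (y_(i+1) - y_i)/h_i = 5, -1.
  1·m_0 + 6·m_1 + 2·m_2 = 6(Δ_1 - Δ_0) = -36
Natural end conditions: m_0 = m_2 = 0.
Solving the tridiagonal system: m_0 = 0, m_1 = -6, m_2 = 0.
On [0, 1], p(x) = -6 + 6·x + 0·x² - 1·x³.
With x = 2/3: p(2/3) = -62/27.

-2.2963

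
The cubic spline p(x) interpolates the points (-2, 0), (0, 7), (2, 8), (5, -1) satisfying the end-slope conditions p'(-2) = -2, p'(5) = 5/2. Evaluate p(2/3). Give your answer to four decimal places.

8.9930

Let M_i = p''(x_i). Step sizes h_i = 2, 2, 3; slopes of the chords Δ_i = (y_(i+1) - y_i)/h_i = 7/2, 1/2, -3.
  2·M_0 + 8·M_1 + 2·M_2 = 6(Δ_1 - Δ_0) = -18
  2·M_1 + 10·M_2 + 3·M_3 = 6(Δ_2 - Δ_1) = -21
Clamped end conditions give two more equations: 2h_0·M_0 + h_0·M_1 = 6(Δ_0 - p'(-2)) = 33 and h_2·M_2 + 2h_2·M_3 = 6(p'(5) - Δ_2) = 33.
Forward elimination and back-substitution give M_0 = 378/37, M_1 = -291/74, M_2 = -129/37, M_3 = 268/37.
On [0, 2], p(x) = 7 + 317/74·x - 291/148·x² + 11/296·x³.
With x = 2/3: p(2/3) = 8984/999.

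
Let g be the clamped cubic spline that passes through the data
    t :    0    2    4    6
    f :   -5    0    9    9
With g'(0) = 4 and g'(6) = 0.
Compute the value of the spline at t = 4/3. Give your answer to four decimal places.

Let σ_i = g''(x_i). Step sizes h_i = 2, 2, 2; slopes of the chords Δ_i = (y_(i+1) - y_i)/h_i = 5/2, 9/2, 0.
  2·σ_0 + 8·σ_1 + 2·σ_2 = 6(Δ_1 - Δ_0) = 12
  2·σ_1 + 8·σ_2 + 2·σ_3 = 6(Δ_2 - Δ_1) = -27
Clamped end conditions give two more equations: 2h_0·σ_0 + h_0·σ_1 = 6(Δ_0 - g'(0)) = -9 and h_2·σ_2 + 2h_2·σ_3 = 6(g'(6) - Δ_2) = 0.
Solving the tridiagonal system: σ_0 = -62/15, σ_1 = 113/30, σ_2 = -74/15, σ_3 = 37/15.
On [0, 2], g(t) = -5 + 4·t - 31/15·t² + 79/120·t³.
With t = 4/3: g(4/3) = -721/405.

-1.7802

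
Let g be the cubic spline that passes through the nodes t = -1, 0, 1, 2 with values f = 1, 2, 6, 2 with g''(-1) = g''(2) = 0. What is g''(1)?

-14

Let M_i = g''(x_i). Step sizes h_i = 1, 1, 1; slopes of the chords Δ_i = (y_(i+1) - y_i)/h_i = 1, 4, -4.
  1·M_0 + 4·M_1 + 1·M_2 = 6(Δ_1 - Δ_0) = 18
  1·M_1 + 4·M_2 + 1·M_3 = 6(Δ_2 - Δ_1) = -48
Natural end conditions: M_0 = M_3 = 0.
Solving: M_0 = 0, M_1 = 8, M_2 = -14, M_3 = 0.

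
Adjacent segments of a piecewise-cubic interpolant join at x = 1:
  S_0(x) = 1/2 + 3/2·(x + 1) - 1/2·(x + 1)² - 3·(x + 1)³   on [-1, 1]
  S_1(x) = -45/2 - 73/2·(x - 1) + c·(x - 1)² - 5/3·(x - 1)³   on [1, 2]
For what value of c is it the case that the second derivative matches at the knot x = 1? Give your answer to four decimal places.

-18.5000

S_0''(x) = -1 - 18·(x + 1), so S_0''(1) = -37. On the right, S_1''(1) = 2c, so c = -37/2.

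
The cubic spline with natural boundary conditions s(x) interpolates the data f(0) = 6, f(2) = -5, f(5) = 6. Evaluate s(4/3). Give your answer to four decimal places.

Let m_i = s''(x_i). Step sizes h_i = 2, 3; slopes of the chords Δ_i = (y_(i+1) - y_i)/h_i = -11/2, 11/3.
  2·m_0 + 10·m_1 + 3·m_2 = 6(Δ_1 - Δ_0) = 55
Natural end conditions: m_0 = m_2 = 0.
Solving: m_0 = 0, m_1 = 11/2, m_2 = 0.
On [0, 2], s(x) = 6 - 22/3·x + 0·x² + 11/24·x³.
With x = 4/3: s(4/3) = -218/81.

-2.6914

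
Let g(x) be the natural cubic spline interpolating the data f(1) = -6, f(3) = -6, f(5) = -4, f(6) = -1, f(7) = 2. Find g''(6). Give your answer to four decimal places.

Let M_i = g''(x_i). Step sizes h_i = 2, 2, 1, 1; slopes of the chords Δ_i = (y_(i+1) - y_i)/h_i = 0, 1, 3, 3.
  2·M_0 + 8·M_1 + 2·M_2 = 6(Δ_1 - Δ_0) = 6
  2·M_1 + 6·M_2 + 1·M_3 = 6(Δ_2 - Δ_1) = 12
  1·M_2 + 4·M_3 + 1·M_4 = 6(Δ_3 - Δ_2) = 0
Natural end conditions: M_0 = M_4 = 0.
Solving: M_0 = 0, M_1 = 1/4, M_2 = 2, M_3 = -1/2, M_4 = 0.

-0.5000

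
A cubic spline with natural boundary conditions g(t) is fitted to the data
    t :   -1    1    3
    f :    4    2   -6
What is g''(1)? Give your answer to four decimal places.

Put m_i = g'' at the i-th knot. Here h = (2, 2) and Δ = (-1, -4), so the interior equations h_(i-1)·m_(i-1) + 2(h_(i-1)+h_i)·m_i + h_i·m_(i+1) = 6(Δ_i − Δ_(i-1)) read
  2·m_0 + 8·m_1 + 2·m_2 = 6(Δ_1 - Δ_0) = -18
Natural end conditions: m_0 = m_2 = 0.
Solving the tridiagonal system: m_0 = 0, m_1 = -9/4, m_2 = 0.

-2.2500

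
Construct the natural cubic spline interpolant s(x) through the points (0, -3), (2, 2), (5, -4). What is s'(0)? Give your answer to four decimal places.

3.4000

With M_i denoting the second derivative at x_i, h_i = 2, 3, and Δ_i = (y_(i+1) − y_i)/h_i = 5/2, -2:
  2·M_0 + 10·M_1 + 3·M_2 = 6(Δ_1 - Δ_0) = -27
Natural end conditions: M_0 = M_2 = 0.
Hence M_0 = 0, M_1 = -27/10, M_2 = 0.
On [0, 2], s'(x) = b_0 + 2c_0·x + 3d_0·x² with b_0 = Δ_0 - h_0(2M_0 + M_1)/6 = 17/5, c_0 = M_0/2 = 0, d_0 = (M_1 - M_0)/(6h_0) = -9/40. So s'(0) = 17/5.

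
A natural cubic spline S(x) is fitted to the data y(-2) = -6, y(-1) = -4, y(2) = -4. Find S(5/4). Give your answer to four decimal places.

Put σ_i = S'' at the i-th knot. Here h = (1, 3) and Δ = (2, 0), so the interior equations h_(i-1)·σ_(i-1) + 2(h_(i-1)+h_i)·σ_i + h_i·σ_(i+1) = 6(Δ_i − Δ_(i-1)) read
  1·σ_0 + 8·σ_1 + 3·σ_2 = 6(Δ_1 - Δ_0) = -12
Natural end conditions: σ_0 = σ_2 = 0.
Hence σ_0 = 0, σ_1 = -3/2, σ_2 = 0.
On [-1, 2], S(x) = -4 + 3/2·(x + 1) - 3/4·(x + 1)² + 1/12·(x + 1)³.
With (x + 1) = 9/4: S(5/4) = -889/256.

-3.4727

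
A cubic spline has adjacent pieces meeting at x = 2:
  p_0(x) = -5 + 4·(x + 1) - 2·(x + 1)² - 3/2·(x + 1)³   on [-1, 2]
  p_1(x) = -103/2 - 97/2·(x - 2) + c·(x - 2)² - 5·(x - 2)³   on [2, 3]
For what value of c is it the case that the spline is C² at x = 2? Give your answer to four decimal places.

-15.5000

p_0''(x) = -4 - 9·(x + 1), so p_0''(2) = -31. On the right, p_1''(2) = 2c, so c = -31/2.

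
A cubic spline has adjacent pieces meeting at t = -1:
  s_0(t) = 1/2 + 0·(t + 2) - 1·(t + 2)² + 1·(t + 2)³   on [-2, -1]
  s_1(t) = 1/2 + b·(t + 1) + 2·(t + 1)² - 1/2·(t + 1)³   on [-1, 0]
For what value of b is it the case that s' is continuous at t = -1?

1

s_0'(t) = 0 - 2·(t + 2) + 3·(t + 2)², so s_0'(-1) = 1. On the right, s_1'(-1) = b, so b = 1.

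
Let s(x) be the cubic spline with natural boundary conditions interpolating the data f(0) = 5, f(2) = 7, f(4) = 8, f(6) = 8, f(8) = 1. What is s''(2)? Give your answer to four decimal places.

With m_i denoting the second derivative at x_i, h_i = 2, 2, 2, 2, and Δ_i = (y_(i+1) − y_i)/h_i = 1, 1/2, 0, -7/2:
  2·m_0 + 8·m_1 + 2·m_2 = 6(Δ_1 - Δ_0) = -3
  2·m_1 + 8·m_2 + 2·m_3 = 6(Δ_2 - Δ_1) = -3
  2·m_2 + 8·m_3 + 2·m_4 = 6(Δ_3 - Δ_2) = -21
Natural end conditions: m_0 = m_4 = 0.
Solving: m_0 = 0, m_1 = -27/56, m_2 = 3/7, m_3 = -153/56, m_4 = 0.

-0.4821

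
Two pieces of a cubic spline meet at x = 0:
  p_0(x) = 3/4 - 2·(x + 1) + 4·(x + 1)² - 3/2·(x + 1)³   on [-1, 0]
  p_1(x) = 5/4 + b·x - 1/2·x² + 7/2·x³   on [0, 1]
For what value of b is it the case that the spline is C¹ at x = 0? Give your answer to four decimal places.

1.5000

p_0'(x) = -2 + 8·(x + 1) - 9/2·(x + 1)², so p_0'(0) = 3/2. On the right, p_1'(0) = b, so b = 3/2.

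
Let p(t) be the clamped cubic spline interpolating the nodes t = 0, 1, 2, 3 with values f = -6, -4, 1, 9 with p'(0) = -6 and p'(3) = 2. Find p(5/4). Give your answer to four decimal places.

-2.9313

Let σ_i = p''(x_i). Step sizes h_i = 1, 1, 1; slopes of the chords Δ_i = (y_(i+1) - y_i)/h_i = 2, 5, 8.
  1·σ_0 + 4·σ_1 + 1·σ_2 = 6(Δ_1 - Δ_0) = 18
  1·σ_1 + 4·σ_2 + 1·σ_3 = 6(Δ_2 - Δ_1) = 18
Clamped end conditions give two more equations: 2h_0·σ_0 + h_0·σ_1 = 6(Δ_0 - p'(0)) = 48 and h_2·σ_2 + 2h_2·σ_3 = 6(p'(3) - Δ_2) = -36.
Solving the tridiagonal system: σ_0 = 398/15, σ_1 = -76/15, σ_2 = 176/15, σ_3 = -358/15.
On [1, 2], p(t) = -4 + 71/15·(t - 1) - 38/15·(t - 1)² + 14/5·(t - 1)³.
With (t - 1) = 1/4: p(5/4) = -469/160.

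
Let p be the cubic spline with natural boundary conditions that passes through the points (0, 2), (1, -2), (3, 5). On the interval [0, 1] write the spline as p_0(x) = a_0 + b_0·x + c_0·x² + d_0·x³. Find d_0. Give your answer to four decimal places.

1.2500

Put m_i = p'' at the i-th knot. Here h = (1, 2) and Δ = (-4, 7/2), so the interior equations h_(i-1)·m_(i-1) + 2(h_(i-1)+h_i)·m_i + h_i·m_(i+1) = 6(Δ_i − Δ_(i-1)) read
  1·m_0 + 6·m_1 + 2·m_2 = 6(Δ_1 - Δ_0) = 45
Natural end conditions: m_0 = m_2 = 0.
Hence m_0 = 0, m_1 = 15/2, m_2 = 0.
On [0, 1], with p_0(x) = a_0 + b_0·x + c_0·x² + d_0·x³: c_0 = m_0/2 = 0, d_0 = (m_1 - m_0)/(6h_0) = 5/4, b_0 = Δ_0 - h_0(2m_0 + m_1)/6 = -21/4.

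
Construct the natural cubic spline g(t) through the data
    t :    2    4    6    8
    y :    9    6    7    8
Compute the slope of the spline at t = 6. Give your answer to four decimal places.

Let m_i = g''(x_i). Step sizes h_i = 2, 2, 2; slopes of the chords Δ_i = (y_(i+1) - y_i)/h_i = -3/2, 1/2, 1/2.
  2·m_0 + 8·m_1 + 2·m_2 = 6(Δ_1 - Δ_0) = 12
  2·m_1 + 8·m_2 + 2·m_3 = 6(Δ_2 - Δ_1) = 0
Natural end conditions: m_0 = m_3 = 0.
Solving: m_0 = 0, m_1 = 8/5, m_2 = -2/5, m_3 = 0.
On [6, 8], g'(t) = b_2 + 2c_2·(t - 6) + 3d_2·(t - 6)² with b_2 = Δ_2 - h_2(2m_2 + m_3)/6 = 23/30, c_2 = m_2/2 = -1/5, d_2 = (m_3 - m_2)/(6h_2) = 1/30. So g'(6) = 23/30.

0.7667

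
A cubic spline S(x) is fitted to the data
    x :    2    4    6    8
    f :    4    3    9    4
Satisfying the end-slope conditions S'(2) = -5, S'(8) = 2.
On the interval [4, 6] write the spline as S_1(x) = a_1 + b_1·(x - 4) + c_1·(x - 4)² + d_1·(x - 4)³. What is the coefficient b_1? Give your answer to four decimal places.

Write M_i for S''(x_i). With h_i = 2, 2, 2 and divided differences Δ_i = -1/2, 3, -5/2, the continuity of S' gives the tridiagonal system
  2·M_0 + 8·M_1 + 2·M_2 = 6(Δ_1 - Δ_0) = 21
  2·M_1 + 8·M_2 + 2·M_3 = 6(Δ_2 - Δ_1) = -33
Clamped end conditions give two more equations: 2h_0·M_0 + h_0·M_1 = 6(Δ_0 - S'(2)) = 27 and h_2·M_2 + 2h_2·M_3 = 6(S'(8) - Δ_2) = 27.
Solving: M_0 = 77/15, M_1 = 97/30, M_2 = -227/30, M_3 = 158/15.
On [4, 6], with S_1(x) = a_1 + b_1·(x - 4) + c_1·(x - 4)² + d_1·(x - 4)³: c_1 = M_1/2 = 97/60, d_1 = (M_2 - M_1)/(6h_1) = -9/10, b_1 = Δ_1 - h_1(2M_1 + M_2)/6 = 101/30.

3.3667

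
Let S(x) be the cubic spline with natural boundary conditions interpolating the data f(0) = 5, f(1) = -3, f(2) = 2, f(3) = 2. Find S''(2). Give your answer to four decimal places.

-13.2000

Let m_i = S''(x_i). Step sizes h_i = 1, 1, 1; slopes of the chords Δ_i = (y_(i+1) - y_i)/h_i = -8, 5, 0.
  1·m_0 + 4·m_1 + 1·m_2 = 6(Δ_1 - Δ_0) = 78
  1·m_1 + 4·m_2 + 1·m_3 = 6(Δ_2 - Δ_1) = -30
Natural end conditions: m_0 = m_3 = 0.
Solving: m_0 = 0, m_1 = 114/5, m_2 = -66/5, m_3 = 0.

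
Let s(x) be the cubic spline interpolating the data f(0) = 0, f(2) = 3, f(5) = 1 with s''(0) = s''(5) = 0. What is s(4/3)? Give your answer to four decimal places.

Let m_i = s''(x_i). Step sizes h_i = 2, 3; slopes of the chords Δ_i = (y_(i+1) - y_i)/h_i = 3/2, -2/3.
  2·m_0 + 10·m_1 + 3·m_2 = 6(Δ_1 - Δ_0) = -13
Natural end conditions: m_0 = m_2 = 0.
Solving: m_0 = 0, m_1 = -13/10, m_2 = 0.
On [0, 2], s(x) = 0 + 29/15·x + 0·x² - 13/120·x³.
With x = 4/3: s(4/3) = 188/81.

2.3210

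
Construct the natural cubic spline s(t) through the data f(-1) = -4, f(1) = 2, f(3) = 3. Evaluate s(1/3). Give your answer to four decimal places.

0.4630

With m_i denoting the second derivative at x_i, h_i = 2, 2, and Δ_i = (y_(i+1) − y_i)/h_i = 3, 1/2:
  2·m_0 + 8·m_1 + 2·m_2 = 6(Δ_1 - Δ_0) = -15
Natural end conditions: m_0 = m_2 = 0.
Hence m_0 = 0, m_1 = -15/8, m_2 = 0.
On [-1, 1], s(t) = -4 + 29/8·(t + 1) + 0·(t + 1)² - 5/32·(t + 1)³.
With (t + 1) = 4/3: s(1/3) = 25/54.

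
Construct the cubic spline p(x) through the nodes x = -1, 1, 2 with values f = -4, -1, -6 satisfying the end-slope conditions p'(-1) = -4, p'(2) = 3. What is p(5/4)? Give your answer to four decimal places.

-2.5664

Put M_i = p'' at the i-th knot. Here h = (2, 1) and Δ = (3/2, -5), so the interior equations h_(i-1)·M_(i-1) + 2(h_(i-1)+h_i)·M_i + h_i·M_(i+1) = 6(Δ_i − Δ_(i-1)) read
  2·M_0 + 6·M_1 + 1·M_2 = 6(Δ_1 - Δ_0) = -39
Clamped end conditions give two more equations: 2h_0·M_0 + h_0·M_1 = 6(Δ_0 - p'(-1)) = 33 and h_1·M_1 + 2h_1·M_2 = 6(p'(2) - Δ_1) = 48.
Solving the tridiagonal system: M_0 = 205/12, M_1 = -53/3, M_2 = 197/6.
On [1, 2], p(x) = -1 - 55/12·(x - 1) - 53/6·(x - 1)² + 101/12·(x - 1)³.
With (x - 1) = 1/4: p(5/4) = -657/256.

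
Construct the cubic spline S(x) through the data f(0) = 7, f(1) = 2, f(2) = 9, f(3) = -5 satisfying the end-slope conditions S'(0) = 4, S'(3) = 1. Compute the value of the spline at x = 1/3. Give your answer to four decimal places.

Let m_i = S''(x_i). Step sizes h_i = 1, 1, 1; slopes of the chords Δ_i = (y_(i+1) - y_i)/h_i = -5, 7, -14.
  1·m_0 + 4·m_1 + 1·m_2 = 6(Δ_1 - Δ_0) = 72
  1·m_1 + 4·m_2 + 1·m_3 = 6(Δ_2 - Δ_1) = -126
Clamped end conditions give two more equations: 2h_0·m_0 + h_0·m_1 = 6(Δ_0 - S'(0)) = -54 and h_2·m_2 + 2h_2·m_3 = 6(S'(3) - Δ_2) = 90.
Solving: m_0 = -50, m_1 = 46, m_2 = -62, m_3 = 76.
On [0, 1], S(x) = 7 + 4·x - 25·x² + 16·x³.
With x = 1/3: S(1/3) = 166/27.

6.1481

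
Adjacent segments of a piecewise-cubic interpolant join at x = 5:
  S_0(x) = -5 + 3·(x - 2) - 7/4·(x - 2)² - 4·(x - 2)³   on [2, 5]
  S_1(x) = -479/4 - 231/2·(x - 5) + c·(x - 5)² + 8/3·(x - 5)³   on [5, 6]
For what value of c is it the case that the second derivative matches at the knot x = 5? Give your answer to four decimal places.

S_0''(x) = -7/2 - 24·(x - 2), so S_0''(5) = -151/2. On the right, S_1''(5) = 2c, so c = -151/4.

-37.7500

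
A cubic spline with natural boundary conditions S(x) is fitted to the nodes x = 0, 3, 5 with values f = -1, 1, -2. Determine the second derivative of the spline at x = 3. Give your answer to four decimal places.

Let M_i = S''(x_i). Step sizes h_i = 3, 2; slopes of the chords Δ_i = (y_(i+1) - y_i)/h_i = 2/3, -3/2.
  3·M_0 + 10·M_1 + 2·M_2 = 6(Δ_1 - Δ_0) = -13
Natural end conditions: M_0 = M_2 = 0.
Forward elimination and back-substitution give M_0 = 0, M_1 = -13/10, M_2 = 0.

-1.3000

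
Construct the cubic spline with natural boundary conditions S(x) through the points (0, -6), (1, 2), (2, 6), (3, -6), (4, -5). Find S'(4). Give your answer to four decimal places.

5.5536

Let m_i = S''(x_i). Step sizes h_i = 1, 1, 1, 1; slopes of the chords Δ_i = (y_(i+1) - y_i)/h_i = 8, 4, -12, 1.
  1·m_0 + 4·m_1 + 1·m_2 = 6(Δ_1 - Δ_0) = -24
  1·m_1 + 4·m_2 + 1·m_3 = 6(Δ_2 - Δ_1) = -96
  1·m_2 + 4·m_3 + 1·m_4 = 6(Δ_3 - Δ_2) = 78
Natural end conditions: m_0 = m_4 = 0.
Forward elimination and back-substitution give m_0 = 0, m_1 = 51/28, m_2 = -219/7, m_3 = 765/28, m_4 = 0.
On [3, 4], S'(x) = b_3 + 2c_3·(x - 3) + 3d_3·(x - 3)² with b_3 = Δ_3 - h_3(2m_3 + m_4)/6 = -227/28, c_3 = m_3/2 = 765/56, d_3 = (m_4 - m_3)/(6h_3) = -255/56. So S'(4) = 311/56.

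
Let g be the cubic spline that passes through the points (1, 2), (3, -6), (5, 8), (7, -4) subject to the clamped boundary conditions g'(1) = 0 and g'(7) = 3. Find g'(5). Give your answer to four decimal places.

-0.6000

Let m_i = g''(x_i). Step sizes h_i = 2, 2, 2; slopes of the chords Δ_i = (y_(i+1) - y_i)/h_i = -4, 7, -6.
  2·m_0 + 8·m_1 + 2·m_2 = 6(Δ_1 - Δ_0) = 66
  2·m_1 + 8·m_2 + 2·m_3 = 6(Δ_2 - Δ_1) = -78
Clamped end conditions give two more equations: 2h_0·m_0 + h_0·m_1 = 6(Δ_0 - g'(1)) = -24 and h_2·m_2 + 2h_2·m_3 = 6(g'(7) - Δ_2) = 54.
Forward elimination and back-substitution give m_0 = -72/5, m_1 = 84/5, m_2 = -99/5, m_3 = 117/5.
On [5, 7], g'(x) = b_2 + 2c_2·(x - 5) + 3d_2·(x - 5)² with b_2 = Δ_2 - h_2(2m_2 + m_3)/6 = -3/5, c_2 = m_2/2 = -99/10, d_2 = (m_3 - m_2)/(6h_2) = 18/5. So g'(5) = -3/5.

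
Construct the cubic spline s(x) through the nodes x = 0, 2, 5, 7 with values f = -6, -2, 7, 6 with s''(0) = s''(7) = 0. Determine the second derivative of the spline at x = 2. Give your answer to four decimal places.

1.3516

Write M_i for s''(x_i). With h_i = 2, 3, 2 and divided differences Δ_i = 2, 3, -1/2, the continuity of s' gives the tridiagonal system
  2·M_0 + 10·M_1 + 3·M_2 = 6(Δ_1 - Δ_0) = 6
  3·M_1 + 10·M_2 + 2·M_3 = 6(Δ_2 - Δ_1) = -21
Natural end conditions: M_0 = M_3 = 0.
Solving: M_0 = 0, M_1 = 123/91, M_2 = -228/91, M_3 = 0.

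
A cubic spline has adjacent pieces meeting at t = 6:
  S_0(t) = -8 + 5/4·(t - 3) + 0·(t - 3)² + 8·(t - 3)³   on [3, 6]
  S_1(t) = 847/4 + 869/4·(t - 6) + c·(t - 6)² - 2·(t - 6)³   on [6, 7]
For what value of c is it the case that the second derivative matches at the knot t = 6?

72

S_0''(t) = 0 + 48·(t - 3), so S_0''(6) = 144. On the right, S_1''(6) = 2c, so c = 72.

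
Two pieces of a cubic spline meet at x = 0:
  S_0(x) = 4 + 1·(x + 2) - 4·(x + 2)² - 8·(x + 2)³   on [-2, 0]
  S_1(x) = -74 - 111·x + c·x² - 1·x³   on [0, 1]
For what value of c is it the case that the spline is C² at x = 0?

-52

S_0''(x) = -8 - 48·(x + 2), so S_0''(0) = -104. On the right, S_1''(0) = 2c, so c = -52.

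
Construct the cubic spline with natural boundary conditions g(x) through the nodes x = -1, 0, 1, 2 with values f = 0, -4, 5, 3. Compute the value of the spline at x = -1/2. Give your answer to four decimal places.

-3.5750

Let m_i = g''(x_i). Step sizes h_i = 1, 1, 1; slopes of the chords Δ_i = (y_(i+1) - y_i)/h_i = -4, 9, -2.
  1·m_0 + 4·m_1 + 1·m_2 = 6(Δ_1 - Δ_0) = 78
  1·m_1 + 4·m_2 + 1·m_3 = 6(Δ_2 - Δ_1) = -66
Natural end conditions: m_0 = m_3 = 0.
Solving: m_0 = 0, m_1 = 126/5, m_2 = -114/5, m_3 = 0.
On [-1, 0], g(x) = 0 - 41/5·(x + 1) + 0·(x + 1)² + 21/5·(x + 1)³.
With (x + 1) = 1/2: g(-1/2) = -143/40.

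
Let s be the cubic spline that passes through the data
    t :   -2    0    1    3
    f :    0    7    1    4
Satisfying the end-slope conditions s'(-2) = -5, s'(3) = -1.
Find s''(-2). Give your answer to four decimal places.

22.4375

Let M_i = s''(x_i). Step sizes h_i = 2, 1, 2; slopes of the chords Δ_i = (y_(i+1) - y_i)/h_i = 7/2, -6, 3/2.
  2·M_0 + 6·M_1 + 1·M_2 = 6(Δ_1 - Δ_0) = -57
  1·M_1 + 6·M_2 + 2·M_3 = 6(Δ_2 - Δ_1) = 45
Clamped end conditions give two more equations: 2h_0·M_0 + h_0·M_1 = 6(Δ_0 - s'(-2)) = 51 and h_2·M_2 + 2h_2·M_3 = 6(s'(3) - Δ_2) = -15.
Forward elimination and back-substitution give M_0 = 359/16, M_1 = -155/8, M_2 = 115/8, M_3 = -175/16.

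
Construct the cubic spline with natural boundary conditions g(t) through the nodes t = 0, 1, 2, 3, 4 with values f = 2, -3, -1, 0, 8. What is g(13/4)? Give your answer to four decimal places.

Let m_i = g''(x_i). Step sizes h_i = 1, 1, 1, 1; slopes of the chords Δ_i = (y_(i+1) - y_i)/h_i = -5, 2, 1, 8.
  1·m_0 + 4·m_1 + 1·m_2 = 6(Δ_1 - Δ_0) = 42
  1·m_1 + 4·m_2 + 1·m_3 = 6(Δ_2 - Δ_1) = -6
  1·m_2 + 4·m_3 + 1·m_4 = 6(Δ_3 - Δ_2) = 42
Natural end conditions: m_0 = m_4 = 0.
Forward elimination and back-substitution give m_0 = 0, m_1 = 87/7, m_2 = -54/7, m_3 = 87/7, m_4 = 0.
On [3, 4], g(t) = 0 + 27/7·(t - 3) + 87/14·(t - 3)² - 29/14·(t - 3)³.
With (t - 3) = 1/4: g(13/4) = 169/128.

1.3203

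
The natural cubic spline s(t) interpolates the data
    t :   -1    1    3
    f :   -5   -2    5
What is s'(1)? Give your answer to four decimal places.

Write M_i for s''(x_i). With h_i = 2, 2 and divided differences Δ_i = 3/2, 7/2, the continuity of s' gives the tridiagonal system
  2·M_0 + 8·M_1 + 2·M_2 = 6(Δ_1 - Δ_0) = 12
Natural end conditions: M_0 = M_2 = 0.
Hence M_0 = 0, M_1 = 3/2, M_2 = 0.
On [1, 3], s'(t) = b_1 + 2c_1·(t - 1) + 3d_1·(t - 1)² with b_1 = Δ_1 - h_1(2M_1 + M_2)/6 = 5/2, c_1 = M_1/2 = 3/4, d_1 = (M_2 - M_1)/(6h_1) = -1/8. So s'(1) = 5/2.

2.5000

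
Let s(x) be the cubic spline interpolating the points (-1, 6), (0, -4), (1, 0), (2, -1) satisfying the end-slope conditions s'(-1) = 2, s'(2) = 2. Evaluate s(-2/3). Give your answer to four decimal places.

Put M_i = s'' at the i-th knot. Here h = (1, 1, 1) and Δ = (-10, 4, -1), so the interior equations h_(i-1)·M_(i-1) + 2(h_(i-1)+h_i)·M_i + h_i·M_(i+1) = 6(Δ_i − Δ_(i-1)) read
  1·M_0 + 4·M_1 + 1·M_2 = 6(Δ_1 - Δ_0) = 84
  1·M_1 + 4·M_2 + 1·M_3 = 6(Δ_2 - Δ_1) = -30
Clamped end conditions give two more equations: 2h_0·M_0 + h_0·M_1 = 6(Δ_0 - s'(-1)) = -72 and h_2·M_2 + 2h_2·M_3 = 6(s'(2) - Δ_2) = 18.
Hence M_0 = -282/5, M_1 = 204/5, M_2 = -114/5, M_3 = 102/5.
On [-1, 0], s(x) = 6 + 2·(x + 1) - 141/5·(x + 1)² + 81/5·(x + 1)³.
With (x + 1) = 1/3: s(-2/3) = 62/15.

4.1333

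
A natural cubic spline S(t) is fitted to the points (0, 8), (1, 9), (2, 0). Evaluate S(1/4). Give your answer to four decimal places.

8.8359

Write m_i for S''(x_i). With h_i = 1, 1 and divided differences Δ_i = 1, -9, the continuity of S' gives the tridiagonal system
  1·m_0 + 4·m_1 + 1·m_2 = 6(Δ_1 - Δ_0) = -60
Natural end conditions: m_0 = m_2 = 0.
Forward elimination and back-substitution give m_0 = 0, m_1 = -15, m_2 = 0.
On [0, 1], S(t) = 8 + 7/2·t + 0·t² - 5/2·t³.
With t = 1/4: S(1/4) = 1131/128.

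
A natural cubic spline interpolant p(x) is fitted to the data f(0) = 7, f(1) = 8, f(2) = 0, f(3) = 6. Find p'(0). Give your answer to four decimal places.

Write m_i for p''(x_i). With h_i = 1, 1, 1 and divided differences Δ_i = 1, -8, 6, the continuity of p' gives the tridiagonal system
  1·m_0 + 4·m_1 + 1·m_2 = 6(Δ_1 - Δ_0) = -54
  1·m_1 + 4·m_2 + 1·m_3 = 6(Δ_2 - Δ_1) = 84
Natural end conditions: m_0 = m_3 = 0.
Hence m_0 = 0, m_1 = -20, m_2 = 26, m_3 = 0.
On [0, 1], p'(x) = b_0 + 2c_0·x + 3d_0·x² with b_0 = Δ_0 - h_0(2m_0 + m_1)/6 = 13/3, c_0 = m_0/2 = 0, d_0 = (m_1 - m_0)/(6h_0) = -10/3. So p'(0) = 13/3.

4.3333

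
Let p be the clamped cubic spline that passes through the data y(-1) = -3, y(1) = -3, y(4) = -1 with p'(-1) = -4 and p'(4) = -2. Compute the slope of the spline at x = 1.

With m_i denoting the second derivative at x_i, h_i = 2, 3, and Δ_i = (y_(i+1) − y_i)/h_i = 0, 2/3:
  2·m_0 + 10·m_1 + 3·m_2 = 6(Δ_1 - Δ_0) = 4
Clamped end conditions give two more equations: 2h_0·m_0 + h_0·m_1 = 6(Δ_0 - p'(-1)) = 24 and h_1·m_1 + 2h_1·m_2 = 6(p'(4) - Δ_1) = -16.
Forward elimination and back-substitution give m_0 = 6, m_1 = 0, m_2 = -8/3.
On [1, 4], p'(x) = b_1 + 2c_1·(x - 1) + 3d_1·(x - 1)² with b_1 = Δ_1 - h_1(2m_1 + m_2)/6 = 2, c_1 = m_1/2 = 0, d_1 = (m_2 - m_1)/(6h_1) = -4/27. So p'(1) = 2.

2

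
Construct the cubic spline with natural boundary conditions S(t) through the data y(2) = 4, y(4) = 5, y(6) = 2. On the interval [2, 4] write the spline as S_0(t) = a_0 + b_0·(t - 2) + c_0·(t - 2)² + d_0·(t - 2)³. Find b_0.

Let σ_i = S''(x_i). Step sizes h_i = 2, 2; slopes of the chords Δ_i = (y_(i+1) - y_i)/h_i = 1/2, -3/2.
  2·σ_0 + 8·σ_1 + 2·σ_2 = 6(Δ_1 - Δ_0) = -12
Natural end conditions: σ_0 = σ_2 = 0.
Solving the tridiagonal system: σ_0 = 0, σ_1 = -3/2, σ_2 = 0.
On [2, 4], with S_0(t) = a_0 + b_0·(t - 2) + c_0·(t - 2)² + d_0·(t - 2)³: c_0 = σ_0/2 = 0, d_0 = (σ_1 - σ_0)/(6h_0) = -1/8, b_0 = Δ_0 - h_0(2σ_0 + σ_1)/6 = 1.

1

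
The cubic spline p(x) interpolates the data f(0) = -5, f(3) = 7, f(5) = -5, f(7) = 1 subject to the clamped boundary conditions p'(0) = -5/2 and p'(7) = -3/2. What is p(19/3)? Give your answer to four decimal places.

-0.3113

Put σ_i = p'' at the i-th knot. Here h = (3, 2, 2) and Δ = (4, -6, 3), so the interior equations h_(i-1)·σ_(i-1) + 2(h_(i-1)+h_i)·σ_i + h_i·σ_(i+1) = 6(Δ_i − Δ_(i-1)) read
  3·σ_0 + 10·σ_1 + 2·σ_2 = 6(Δ_1 - Δ_0) = -60
  2·σ_1 + 8·σ_2 + 2·σ_3 = 6(Δ_2 - Δ_1) = 54
Clamped end conditions give two more equations: 2h_0·σ_0 + h_0·σ_1 = 6(Δ_0 - p'(0)) = 39 and h_2·σ_2 + 2h_2·σ_3 = 6(p'(7) - Δ_2) = -27.
Solving: σ_0 = 471/37, σ_1 = -461/37, σ_2 = 977/74, σ_3 = -494/37.
On [5, 7], p(x) = -5 - 50/37·(x - 5) + 977/148·(x - 5)² - 655/296·(x - 5)³.
With (x - 5) = 4/3: p(19/3) = -311/999.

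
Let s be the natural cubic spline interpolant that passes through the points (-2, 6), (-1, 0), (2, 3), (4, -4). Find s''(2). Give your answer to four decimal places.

-4.8169

Put m_i = s'' at the i-th knot. Here h = (1, 3, 2) and Δ = (-6, 1, -7/2), so the interior equations h_(i-1)·m_(i-1) + 2(h_(i-1)+h_i)·m_i + h_i·m_(i+1) = 6(Δ_i − Δ_(i-1)) read
  1·m_0 + 8·m_1 + 3·m_2 = 6(Δ_1 - Δ_0) = 42
  3·m_1 + 10·m_2 + 2·m_3 = 6(Δ_2 - Δ_1) = -27
Natural end conditions: m_0 = m_3 = 0.
Forward elimination and back-substitution give m_0 = 0, m_1 = 501/71, m_2 = -342/71, m_3 = 0.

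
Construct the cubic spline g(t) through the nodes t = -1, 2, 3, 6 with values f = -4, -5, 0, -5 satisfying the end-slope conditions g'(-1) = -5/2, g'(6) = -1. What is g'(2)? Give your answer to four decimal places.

4.5273

Write M_i for g''(x_i). With h_i = 3, 1, 3 and divided differences Δ_i = -1/3, 5, -5/3, the continuity of g' gives the tridiagonal system
  3·M_0 + 8·M_1 + 1·M_2 = 6(Δ_1 - Δ_0) = 32
  1·M_1 + 8·M_2 + 3·M_3 = 6(Δ_2 - Δ_1) = -40
Clamped end conditions give two more equations: 2h_0·M_0 + h_0·M_1 = 6(Δ_0 - g'(-1)) = 13 and h_2·M_2 + 2h_2·M_3 = 6(g'(6) - Δ_2) = 4.
Solving the tridiagonal system: M_0 = -58/165, M_1 = 277/55, M_2 = -398/55, M_3 = 707/165.
On [2, 3], g'(t) = b_1 + 2c_1·(t - 2) + 3d_1·(t - 2)² with b_1 = Δ_1 - h_1(2M_1 + M_2)/6 = 249/55, c_1 = M_1/2 = 277/110, d_1 = (M_2 - M_1)/(6h_1) = -45/22. So g'(2) = 249/55.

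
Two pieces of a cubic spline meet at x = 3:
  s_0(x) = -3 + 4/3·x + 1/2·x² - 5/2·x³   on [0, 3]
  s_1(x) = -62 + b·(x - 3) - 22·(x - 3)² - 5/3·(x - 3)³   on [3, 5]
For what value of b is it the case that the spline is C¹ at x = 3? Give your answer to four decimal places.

-63.1667

s_0'(x) = 4/3 + 1·x - 15/2·x², so s_0'(3) = -379/6. On the right, s_1'(3) = b, so b = -379/6.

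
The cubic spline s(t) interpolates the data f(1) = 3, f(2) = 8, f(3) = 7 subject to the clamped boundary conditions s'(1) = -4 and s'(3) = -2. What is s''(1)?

37

Put m_i = s'' at the i-th knot. Here h = (1, 1) and Δ = (5, -1), so the interior equations h_(i-1)·m_(i-1) + 2(h_(i-1)+h_i)·m_i + h_i·m_(i+1) = 6(Δ_i − Δ_(i-1)) read
  1·m_0 + 4·m_1 + 1·m_2 = 6(Δ_1 - Δ_0) = -36
Clamped end conditions give two more equations: 2h_0·m_0 + h_0·m_1 = 6(Δ_0 - s'(1)) = 54 and h_1·m_1 + 2h_1·m_2 = 6(s'(3) - Δ_1) = -6.
Forward elimination and back-substitution give m_0 = 37, m_1 = -20, m_2 = 7.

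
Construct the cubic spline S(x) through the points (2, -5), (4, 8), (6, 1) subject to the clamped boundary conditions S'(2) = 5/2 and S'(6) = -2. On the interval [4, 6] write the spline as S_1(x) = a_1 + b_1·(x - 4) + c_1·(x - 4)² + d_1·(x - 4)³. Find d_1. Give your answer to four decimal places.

1.7813

With m_i denoting the second derivative at x_i, h_i = 2, 2, and Δ_i = (y_(i+1) − y_i)/h_i = 13/2, -7/2:
  2·m_0 + 8·m_1 + 2·m_2 = 6(Δ_1 - Δ_0) = -60
Clamped end conditions give two more equations: 2h_0·m_0 + h_0·m_1 = 6(Δ_0 - S'(2)) = 24 and h_1·m_1 + 2h_1·m_2 = 6(S'(6) - Δ_1) = 9.
Hence m_0 = 99/8, m_1 = -51/4, m_2 = 69/8.
On [4, 6], with S_1(x) = a_1 + b_1·(x - 4) + c_1·(x - 4)² + d_1·(x - 4)³: c_1 = m_1/2 = -51/8, d_1 = (m_2 - m_1)/(6h_1) = 57/32, b_1 = Δ_1 - h_1(2m_1 + m_2)/6 = 17/8.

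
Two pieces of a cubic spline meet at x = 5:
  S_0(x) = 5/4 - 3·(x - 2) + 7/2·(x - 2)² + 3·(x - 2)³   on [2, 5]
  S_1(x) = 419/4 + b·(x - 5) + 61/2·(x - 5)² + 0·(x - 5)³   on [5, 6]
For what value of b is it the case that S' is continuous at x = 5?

99

S_0'(x) = -3 + 7·(x - 2) + 9·(x - 2)², so S_0'(5) = 99. On the right, S_1'(5) = b, so b = 99.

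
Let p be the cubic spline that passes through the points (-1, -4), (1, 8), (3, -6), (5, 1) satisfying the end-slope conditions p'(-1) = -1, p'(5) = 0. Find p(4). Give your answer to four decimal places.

-3.1667

Put m_i = p'' at the i-th knot. Here h = (2, 2, 2) and Δ = (6, -7, 7/2), so the interior equations h_(i-1)·m_(i-1) + 2(h_(i-1)+h_i)·m_i + h_i·m_(i+1) = 6(Δ_i − Δ_(i-1)) read
  2·m_0 + 8·m_1 + 2·m_2 = 6(Δ_1 - Δ_0) = -78
  2·m_1 + 8·m_2 + 2·m_3 = 6(Δ_2 - Δ_1) = 63
Clamped end conditions give two more equations: 2h_0·m_0 + h_0·m_1 = 6(Δ_0 - p'(-1)) = 42 and h_2·m_2 + 2h_2·m_3 = 6(p'(5) - Δ_2) = -21.
Hence m_0 = 119/6, m_1 = -56/3, m_2 = 95/6, m_3 = -79/6.
On [3, 5], p(t) = -6 - 8/3·(t - 3) + 95/12·(t - 3)² - 29/12·(t - 3)³.
With (t - 3) = 1: p(4) = -19/6.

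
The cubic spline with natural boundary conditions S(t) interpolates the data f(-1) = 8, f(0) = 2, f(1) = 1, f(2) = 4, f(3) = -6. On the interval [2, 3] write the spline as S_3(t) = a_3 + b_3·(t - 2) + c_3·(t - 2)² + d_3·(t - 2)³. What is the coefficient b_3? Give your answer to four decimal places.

Write M_i for S''(x_i). With h_i = 1, 1, 1, 1 and divided differences Δ_i = -6, -1, 3, -10, the continuity of S' gives the tridiagonal system
  1·M_0 + 4·M_1 + 1·M_2 = 6(Δ_1 - Δ_0) = 30
  1·M_1 + 4·M_2 + 1·M_3 = 6(Δ_2 - Δ_1) = 24
  1·M_2 + 4·M_3 + 1·M_4 = 6(Δ_3 - Δ_2) = -78
Natural end conditions: M_0 = M_4 = 0.
Hence M_0 = 0, M_1 = 69/14, M_2 = 72/7, M_3 = -309/14, M_4 = 0.
On [2, 3], with S_3(t) = a_3 + b_3·(t - 2) + c_3·(t - 2)² + d_3·(t - 2)³: c_3 = M_3/2 = -309/28, d_3 = (M_4 - M_3)/(6h_3) = 103/28, b_3 = Δ_3 - h_3(2M_3 + M_4)/6 = -37/14.

-2.6429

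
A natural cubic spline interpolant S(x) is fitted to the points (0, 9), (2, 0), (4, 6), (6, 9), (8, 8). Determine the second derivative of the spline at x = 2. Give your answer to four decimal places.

With M_i denoting the second derivative at x_i, h_i = 2, 2, 2, 2, and Δ_i = (y_(i+1) − y_i)/h_i = -9/2, 3, 3/2, -1/2:
  2·M_0 + 8·M_1 + 2·M_2 = 6(Δ_1 - Δ_0) = 45
  2·M_1 + 8·M_2 + 2·M_3 = 6(Δ_2 - Δ_1) = -9
  2·M_2 + 8·M_3 + 2·M_4 = 6(Δ_3 - Δ_2) = -12
Natural end conditions: M_0 = M_4 = 0.
Hence M_0 = 0, M_1 = 699/112, M_2 = -69/28, M_3 = -99/112, M_4 = 0.

6.2411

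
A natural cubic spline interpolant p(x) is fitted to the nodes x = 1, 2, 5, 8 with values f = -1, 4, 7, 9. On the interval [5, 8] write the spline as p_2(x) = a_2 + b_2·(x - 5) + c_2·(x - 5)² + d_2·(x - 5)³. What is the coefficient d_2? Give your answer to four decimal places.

Let M_i = p''(x_i). Step sizes h_i = 1, 3, 3; slopes of the chords Δ_i = (y_(i+1) - y_i)/h_i = 5, 1, 2/3.
  1·M_0 + 8·M_1 + 3·M_2 = 6(Δ_1 - Δ_0) = -24
  3·M_1 + 12·M_2 + 3·M_3 = 6(Δ_2 - Δ_1) = -2
Natural end conditions: M_0 = M_3 = 0.
Solving the tridiagonal system: M_0 = 0, M_1 = -94/29, M_2 = 56/87, M_3 = 0.
On [5, 8], with p_2(x) = a_2 + b_2·(x - 5) + c_2·(x - 5)² + d_2·(x - 5)³: c_2 = M_2/2 = 28/87, d_2 = (M_3 - M_2)/(6h_2) = -28/783, b_2 = Δ_2 - h_2(2M_2 + M_3)/6 = 2/87.

-0.0358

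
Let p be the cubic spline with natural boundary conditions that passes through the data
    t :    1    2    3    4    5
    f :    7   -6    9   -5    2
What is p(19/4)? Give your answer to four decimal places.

With σ_i denoting the second derivative at x_i, h_i = 1, 1, 1, 1, and Δ_i = (y_(i+1) − y_i)/h_i = -13, 15, -14, 7:
  1·σ_0 + 4·σ_1 + 1·σ_2 = 6(Δ_1 - Δ_0) = 168
  1·σ_1 + 4·σ_2 + 1·σ_3 = 6(Δ_2 - Δ_1) = -174
  1·σ_2 + 4·σ_3 + 1·σ_4 = 6(Δ_3 - Δ_2) = 126
Natural end conditions: σ_0 = σ_4 = 0.
Solving the tridiagonal system: σ_0 = 0, σ_1 = 1671/28, σ_2 = -495/7, σ_3 = 1377/28, σ_4 = 0.
On [4, 5], p(t) = -5 - 263/28·(t - 4) + 1377/56·(t - 4)² - 459/56·(t - 4)³.
With (t - 4) = 3/4: p(19/4) = -5989/3584.

-1.6710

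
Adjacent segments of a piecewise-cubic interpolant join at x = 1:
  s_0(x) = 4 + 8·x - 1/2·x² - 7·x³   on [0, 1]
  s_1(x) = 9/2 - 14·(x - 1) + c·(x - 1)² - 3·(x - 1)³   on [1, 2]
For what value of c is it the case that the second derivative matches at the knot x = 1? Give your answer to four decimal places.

-21.5000

s_0''(x) = -1 - 42·x, so s_0''(1) = -43. On the right, s_1''(1) = 2c, so c = -43/2.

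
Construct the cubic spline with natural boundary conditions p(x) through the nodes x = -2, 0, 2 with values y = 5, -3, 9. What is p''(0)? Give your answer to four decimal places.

7.5000

Put m_i = p'' at the i-th knot. Here h = (2, 2) and Δ = (-4, 6), so the interior equations h_(i-1)·m_(i-1) + 2(h_(i-1)+h_i)·m_i + h_i·m_(i+1) = 6(Δ_i − Δ_(i-1)) read
  2·m_0 + 8·m_1 + 2·m_2 = 6(Δ_1 - Δ_0) = 60
Natural end conditions: m_0 = m_2 = 0.
Solving: m_0 = 0, m_1 = 15/2, m_2 = 0.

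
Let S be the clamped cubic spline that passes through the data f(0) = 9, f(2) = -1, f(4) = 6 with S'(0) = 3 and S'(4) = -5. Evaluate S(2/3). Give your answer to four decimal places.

Put σ_i = S'' at the i-th knot. Here h = (2, 2) and Δ = (-5, 7/2), so the interior equations h_(i-1)·σ_(i-1) + 2(h_(i-1)+h_i)·σ_i + h_i·σ_(i+1) = 6(Δ_i − Δ_(i-1)) read
  2·σ_0 + 8·σ_1 + 2·σ_2 = 6(Δ_1 - Δ_0) = 51
Clamped end conditions give two more equations: 2h_0·σ_0 + h_0·σ_1 = 6(Δ_0 - S'(0)) = -48 and h_1·σ_1 + 2h_1·σ_2 = 6(S'(4) - Δ_1) = -51.
Solving the tridiagonal system: σ_0 = -163/8, σ_1 = 67/4, σ_2 = -169/8.
On [0, 2], S(t) = 9 + 3·t - 163/16·t² + 99/32·t³.
With t = 2/3: S(2/3) = 133/18.

7.3889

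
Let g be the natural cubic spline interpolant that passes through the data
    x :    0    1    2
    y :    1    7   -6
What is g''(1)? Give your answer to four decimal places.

-28.5000

With M_i denoting the second derivative at x_i, h_i = 1, 1, and Δ_i = (y_(i+1) − y_i)/h_i = 6, -13:
  1·M_0 + 4·M_1 + 1·M_2 = 6(Δ_1 - Δ_0) = -114
Natural end conditions: M_0 = M_2 = 0.
Solving: M_0 = 0, M_1 = -57/2, M_2 = 0.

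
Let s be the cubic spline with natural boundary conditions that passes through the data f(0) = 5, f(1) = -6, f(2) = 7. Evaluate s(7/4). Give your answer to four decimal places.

Write M_i for s''(x_i). With h_i = 1, 1 and divided differences Δ_i = -11, 13, the continuity of s' gives the tridiagonal system
  1·M_0 + 4·M_1 + 1·M_2 = 6(Δ_1 - Δ_0) = 144
Natural end conditions: M_0 = M_2 = 0.
Forward elimination and back-substitution give M_0 = 0, M_1 = 36, M_2 = 0.
On [1, 2], s(x) = -6 + 1·(x - 1) + 18·(x - 1)² - 6·(x - 1)³.
With (x - 1) = 3/4: s(7/4) = 75/32.

2.3438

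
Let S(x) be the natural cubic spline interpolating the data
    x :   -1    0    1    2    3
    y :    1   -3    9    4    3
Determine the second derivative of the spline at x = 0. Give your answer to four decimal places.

Put M_i = S'' at the i-th knot. Here h = (1, 1, 1, 1) and Δ = (-4, 12, -5, -1), so the interior equations h_(i-1)·M_(i-1) + 2(h_(i-1)+h_i)·M_i + h_i·M_(i+1) = 6(Δ_i − Δ_(i-1)) read
  1·M_0 + 4·M_1 + 1·M_2 = 6(Δ_1 - Δ_0) = 96
  1·M_1 + 4·M_2 + 1·M_3 = 6(Δ_2 - Δ_1) = -102
  1·M_2 + 4·M_3 + 1·M_4 = 6(Δ_3 - Δ_2) = 24
Natural end conditions: M_0 = M_4 = 0.
Hence M_0 = 0, M_1 = 234/7, M_2 = -264/7, M_3 = 108/7, M_4 = 0.

33.4286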